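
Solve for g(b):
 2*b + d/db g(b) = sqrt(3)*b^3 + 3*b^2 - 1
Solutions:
 g(b) = C1 + sqrt(3)*b^4/4 + b^3 - b^2 - b


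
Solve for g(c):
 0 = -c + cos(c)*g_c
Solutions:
 g(c) = C1 + Integral(c/cos(c), c)


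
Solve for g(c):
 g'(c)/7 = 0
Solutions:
 g(c) = C1


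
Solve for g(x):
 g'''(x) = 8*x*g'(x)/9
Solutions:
 g(x) = C1 + Integral(C2*airyai(2*3^(1/3)*x/3) + C3*airybi(2*3^(1/3)*x/3), x)


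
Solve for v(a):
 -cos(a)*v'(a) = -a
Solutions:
 v(a) = C1 + Integral(a/cos(a), a)


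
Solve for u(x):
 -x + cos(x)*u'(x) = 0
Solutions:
 u(x) = C1 + Integral(x/cos(x), x)


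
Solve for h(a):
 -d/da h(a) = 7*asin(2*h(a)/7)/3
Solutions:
 Integral(1/asin(2*_y/7), (_y, h(a))) = C1 - 7*a/3


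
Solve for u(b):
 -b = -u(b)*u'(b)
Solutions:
 u(b) = -sqrt(C1 + b^2)
 u(b) = sqrt(C1 + b^2)


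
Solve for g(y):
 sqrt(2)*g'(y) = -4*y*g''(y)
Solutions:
 g(y) = C1 + C2*y^(1 - sqrt(2)/4)


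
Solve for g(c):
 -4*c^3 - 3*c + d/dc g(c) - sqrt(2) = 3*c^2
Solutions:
 g(c) = C1 + c^4 + c^3 + 3*c^2/2 + sqrt(2)*c


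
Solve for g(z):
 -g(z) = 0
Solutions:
 g(z) = 0


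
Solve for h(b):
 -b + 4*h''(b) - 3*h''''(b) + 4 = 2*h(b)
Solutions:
 h(b) = -b/2 + (C1*sin(2^(1/4)*3^(3/4)*b*sin(atan(sqrt(2)/2)/2)/3) + C2*cos(2^(1/4)*3^(3/4)*b*sin(atan(sqrt(2)/2)/2)/3))*exp(-2^(1/4)*3^(3/4)*b*cos(atan(sqrt(2)/2)/2)/3) + (C3*sin(2^(1/4)*3^(3/4)*b*sin(atan(sqrt(2)/2)/2)/3) + C4*cos(2^(1/4)*3^(3/4)*b*sin(atan(sqrt(2)/2)/2)/3))*exp(2^(1/4)*3^(3/4)*b*cos(atan(sqrt(2)/2)/2)/3) + 2


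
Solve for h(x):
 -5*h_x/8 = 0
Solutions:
 h(x) = C1


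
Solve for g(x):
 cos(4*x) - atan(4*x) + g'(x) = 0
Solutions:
 g(x) = C1 + x*atan(4*x) - log(16*x^2 + 1)/8 - sin(4*x)/4


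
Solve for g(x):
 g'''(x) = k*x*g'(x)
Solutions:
 g(x) = C1 + Integral(C2*airyai(k^(1/3)*x) + C3*airybi(k^(1/3)*x), x)


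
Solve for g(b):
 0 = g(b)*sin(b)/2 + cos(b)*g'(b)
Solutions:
 g(b) = C1*sqrt(cos(b))


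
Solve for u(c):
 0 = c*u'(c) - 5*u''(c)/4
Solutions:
 u(c) = C1 + C2*erfi(sqrt(10)*c/5)


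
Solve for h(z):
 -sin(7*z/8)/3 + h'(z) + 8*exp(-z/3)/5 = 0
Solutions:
 h(z) = C1 - 8*cos(7*z/8)/21 + 24*exp(-z/3)/5


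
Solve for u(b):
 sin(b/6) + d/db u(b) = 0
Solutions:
 u(b) = C1 + 6*cos(b/6)


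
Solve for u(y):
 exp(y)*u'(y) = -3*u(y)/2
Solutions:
 u(y) = C1*exp(3*exp(-y)/2)


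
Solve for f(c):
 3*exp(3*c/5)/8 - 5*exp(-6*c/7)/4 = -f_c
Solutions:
 f(c) = C1 - 5*exp(3*c/5)/8 - 35*exp(-6*c/7)/24


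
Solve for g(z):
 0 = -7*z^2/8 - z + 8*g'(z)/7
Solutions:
 g(z) = C1 + 49*z^3/192 + 7*z^2/16


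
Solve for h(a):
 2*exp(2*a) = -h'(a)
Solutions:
 h(a) = C1 - exp(2*a)


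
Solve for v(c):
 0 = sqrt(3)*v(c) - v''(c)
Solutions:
 v(c) = C1*exp(-3^(1/4)*c) + C2*exp(3^(1/4)*c)


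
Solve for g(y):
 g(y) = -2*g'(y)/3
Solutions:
 g(y) = C1*exp(-3*y/2)


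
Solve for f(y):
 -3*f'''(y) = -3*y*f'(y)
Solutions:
 f(y) = C1 + Integral(C2*airyai(y) + C3*airybi(y), y)


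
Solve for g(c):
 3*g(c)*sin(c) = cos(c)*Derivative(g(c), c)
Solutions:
 g(c) = C1/cos(c)^3


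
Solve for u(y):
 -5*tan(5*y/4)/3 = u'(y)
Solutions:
 u(y) = C1 + 4*log(cos(5*y/4))/3


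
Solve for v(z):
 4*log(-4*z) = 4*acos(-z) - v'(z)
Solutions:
 v(z) = C1 - 4*z*log(-z) + 4*z*acos(-z) - 8*z*log(2) + 4*z + 4*sqrt(1 - z^2)


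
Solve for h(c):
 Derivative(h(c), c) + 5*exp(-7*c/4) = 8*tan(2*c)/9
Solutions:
 h(c) = C1 + 2*log(tan(2*c)^2 + 1)/9 + 20*exp(-7*c/4)/7


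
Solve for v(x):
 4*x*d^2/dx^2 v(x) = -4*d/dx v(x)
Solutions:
 v(x) = C1 + C2*log(x)


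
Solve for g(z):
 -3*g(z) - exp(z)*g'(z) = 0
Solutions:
 g(z) = C1*exp(3*exp(-z))


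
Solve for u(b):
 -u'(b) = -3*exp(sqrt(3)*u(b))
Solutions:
 u(b) = sqrt(3)*(2*log(-1/(C1 + 3*b)) - log(3))/6


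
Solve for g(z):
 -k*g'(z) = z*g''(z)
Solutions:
 g(z) = C1 + z^(1 - re(k))*(C2*sin(log(z)*Abs(im(k))) + C3*cos(log(z)*im(k)))


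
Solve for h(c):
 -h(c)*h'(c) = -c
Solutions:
 h(c) = -sqrt(C1 + c^2)
 h(c) = sqrt(C1 + c^2)


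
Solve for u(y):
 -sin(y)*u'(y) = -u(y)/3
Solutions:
 u(y) = C1*(cos(y) - 1)^(1/6)/(cos(y) + 1)^(1/6)


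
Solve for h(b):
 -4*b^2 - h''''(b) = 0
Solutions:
 h(b) = C1 + C2*b + C3*b^2 + C4*b^3 - b^6/90


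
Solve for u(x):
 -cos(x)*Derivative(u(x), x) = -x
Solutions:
 u(x) = C1 + Integral(x/cos(x), x)


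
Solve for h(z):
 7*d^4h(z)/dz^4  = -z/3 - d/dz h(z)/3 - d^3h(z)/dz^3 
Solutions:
 h(z) = C1 + C2*exp(z*(-4 + 2*2^(1/3)/(21*sqrt(445) + 443)^(1/3) + 2^(2/3)*(21*sqrt(445) + 443)^(1/3))/84)*sin(2^(1/3)*sqrt(3)*z*(-2^(1/3)*(21*sqrt(445) + 443)^(1/3) + 2/(21*sqrt(445) + 443)^(1/3))/84) + C3*exp(z*(-4 + 2*2^(1/3)/(21*sqrt(445) + 443)^(1/3) + 2^(2/3)*(21*sqrt(445) + 443)^(1/3))/84)*cos(2^(1/3)*sqrt(3)*z*(-2^(1/3)*(21*sqrt(445) + 443)^(1/3) + 2/(21*sqrt(445) + 443)^(1/3))/84) + C4*exp(-z*(2*2^(1/3)/(21*sqrt(445) + 443)^(1/3) + 2 + 2^(2/3)*(21*sqrt(445) + 443)^(1/3))/42) - z^2/2


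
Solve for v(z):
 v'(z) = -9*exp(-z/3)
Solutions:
 v(z) = C1 + 27*exp(-z/3)


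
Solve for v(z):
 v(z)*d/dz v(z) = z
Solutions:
 v(z) = -sqrt(C1 + z^2)
 v(z) = sqrt(C1 + z^2)


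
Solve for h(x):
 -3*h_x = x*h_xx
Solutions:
 h(x) = C1 + C2/x^2


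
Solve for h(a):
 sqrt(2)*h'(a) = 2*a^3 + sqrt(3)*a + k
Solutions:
 h(a) = C1 + sqrt(2)*a^4/4 + sqrt(6)*a^2/4 + sqrt(2)*a*k/2


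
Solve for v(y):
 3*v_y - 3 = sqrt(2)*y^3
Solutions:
 v(y) = C1 + sqrt(2)*y^4/12 + y


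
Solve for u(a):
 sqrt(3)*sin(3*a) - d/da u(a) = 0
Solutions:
 u(a) = C1 - sqrt(3)*cos(3*a)/3


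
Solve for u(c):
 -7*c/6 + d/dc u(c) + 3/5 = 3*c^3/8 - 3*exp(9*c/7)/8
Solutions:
 u(c) = C1 + 3*c^4/32 + 7*c^2/12 - 3*c/5 - 7*exp(9*c/7)/24


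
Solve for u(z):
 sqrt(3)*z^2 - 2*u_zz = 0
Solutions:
 u(z) = C1 + C2*z + sqrt(3)*z^4/24


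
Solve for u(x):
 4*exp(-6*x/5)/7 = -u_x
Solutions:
 u(x) = C1 + 10*exp(-6*x/5)/21


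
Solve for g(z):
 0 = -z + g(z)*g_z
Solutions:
 g(z) = -sqrt(C1 + z^2)
 g(z) = sqrt(C1 + z^2)


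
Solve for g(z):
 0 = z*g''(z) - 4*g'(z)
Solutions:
 g(z) = C1 + C2*z^5


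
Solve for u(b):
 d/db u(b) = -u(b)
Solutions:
 u(b) = C1*exp(-b)


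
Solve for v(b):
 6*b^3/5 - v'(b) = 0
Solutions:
 v(b) = C1 + 3*b^4/10


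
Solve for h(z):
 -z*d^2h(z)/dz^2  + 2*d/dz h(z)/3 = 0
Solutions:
 h(z) = C1 + C2*z^(5/3)


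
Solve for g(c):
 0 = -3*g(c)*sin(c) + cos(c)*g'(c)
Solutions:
 g(c) = C1/cos(c)^3


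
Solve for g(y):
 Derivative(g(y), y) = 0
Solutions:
 g(y) = C1


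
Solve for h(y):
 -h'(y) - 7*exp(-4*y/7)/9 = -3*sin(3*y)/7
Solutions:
 h(y) = C1 - cos(3*y)/7 + 49*exp(-4*y/7)/36


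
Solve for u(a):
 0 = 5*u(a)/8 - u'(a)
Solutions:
 u(a) = C1*exp(5*a/8)


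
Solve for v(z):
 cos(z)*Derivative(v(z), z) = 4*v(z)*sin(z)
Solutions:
 v(z) = C1/cos(z)^4


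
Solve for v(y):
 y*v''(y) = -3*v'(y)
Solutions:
 v(y) = C1 + C2/y^2


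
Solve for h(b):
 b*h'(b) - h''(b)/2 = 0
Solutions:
 h(b) = C1 + C2*erfi(b)


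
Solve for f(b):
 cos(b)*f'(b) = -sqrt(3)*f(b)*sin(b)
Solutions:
 f(b) = C1*cos(b)^(sqrt(3))


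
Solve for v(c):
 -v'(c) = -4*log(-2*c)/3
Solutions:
 v(c) = C1 + 4*c*log(-c)/3 + 4*c*(-1 + log(2))/3


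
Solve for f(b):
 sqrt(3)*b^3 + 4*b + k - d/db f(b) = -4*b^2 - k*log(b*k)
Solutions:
 f(b) = C1 + sqrt(3)*b^4/4 + 4*b^3/3 + 2*b^2 + b*k*log(b*k)


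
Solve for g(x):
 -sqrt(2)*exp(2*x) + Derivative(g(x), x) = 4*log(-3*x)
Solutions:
 g(x) = C1 + 4*x*log(-x) + 4*x*(-1 + log(3)) + sqrt(2)*exp(2*x)/2


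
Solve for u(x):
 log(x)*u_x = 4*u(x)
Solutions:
 u(x) = C1*exp(4*li(x))


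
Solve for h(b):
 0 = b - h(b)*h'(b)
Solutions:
 h(b) = -sqrt(C1 + b^2)
 h(b) = sqrt(C1 + b^2)


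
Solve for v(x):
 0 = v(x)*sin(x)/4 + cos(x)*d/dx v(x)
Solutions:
 v(x) = C1*cos(x)^(1/4)


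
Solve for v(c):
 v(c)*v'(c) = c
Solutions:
 v(c) = -sqrt(C1 + c^2)
 v(c) = sqrt(C1 + c^2)


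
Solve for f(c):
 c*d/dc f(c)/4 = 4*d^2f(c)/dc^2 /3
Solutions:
 f(c) = C1 + C2*erfi(sqrt(6)*c/8)


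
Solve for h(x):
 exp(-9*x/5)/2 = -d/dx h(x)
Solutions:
 h(x) = C1 + 5*exp(-9*x/5)/18


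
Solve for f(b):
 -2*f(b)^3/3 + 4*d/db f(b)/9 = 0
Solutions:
 f(b) = -sqrt(-1/(C1 + 3*b))
 f(b) = sqrt(-1/(C1 + 3*b))


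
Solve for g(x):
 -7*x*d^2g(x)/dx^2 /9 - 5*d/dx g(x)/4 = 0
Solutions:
 g(x) = C1 + C2/x^(17/28)


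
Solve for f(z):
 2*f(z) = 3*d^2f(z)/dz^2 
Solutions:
 f(z) = C1*exp(-sqrt(6)*z/3) + C2*exp(sqrt(6)*z/3)


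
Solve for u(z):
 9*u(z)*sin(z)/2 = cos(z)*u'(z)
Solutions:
 u(z) = C1/cos(z)^(9/2)


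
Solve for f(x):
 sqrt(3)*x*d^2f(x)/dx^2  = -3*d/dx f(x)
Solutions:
 f(x) = C1 + C2*x^(1 - sqrt(3))


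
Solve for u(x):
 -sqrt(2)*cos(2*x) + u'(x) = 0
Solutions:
 u(x) = C1 + sqrt(2)*sin(2*x)/2


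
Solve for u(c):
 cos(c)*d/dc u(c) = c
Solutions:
 u(c) = C1 + Integral(c/cos(c), c)


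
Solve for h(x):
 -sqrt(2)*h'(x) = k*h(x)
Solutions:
 h(x) = C1*exp(-sqrt(2)*k*x/2)


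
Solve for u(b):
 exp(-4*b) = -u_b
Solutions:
 u(b) = C1 + exp(-4*b)/4


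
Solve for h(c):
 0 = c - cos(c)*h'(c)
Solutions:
 h(c) = C1 + Integral(c/cos(c), c)


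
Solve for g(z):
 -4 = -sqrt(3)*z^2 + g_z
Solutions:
 g(z) = C1 + sqrt(3)*z^3/3 - 4*z


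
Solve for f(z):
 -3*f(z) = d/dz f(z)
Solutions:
 f(z) = C1*exp(-3*z)


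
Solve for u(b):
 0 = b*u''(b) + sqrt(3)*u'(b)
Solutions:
 u(b) = C1 + C2*b^(1 - sqrt(3))


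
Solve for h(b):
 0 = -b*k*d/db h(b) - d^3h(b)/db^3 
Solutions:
 h(b) = C1 + Integral(C2*airyai(b*(-k)^(1/3)) + C3*airybi(b*(-k)^(1/3)), b)


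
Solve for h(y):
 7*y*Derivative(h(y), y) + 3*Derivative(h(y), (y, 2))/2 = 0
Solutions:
 h(y) = C1 + C2*erf(sqrt(21)*y/3)


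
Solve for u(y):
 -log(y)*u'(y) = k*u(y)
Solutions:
 u(y) = C1*exp(-k*li(y))


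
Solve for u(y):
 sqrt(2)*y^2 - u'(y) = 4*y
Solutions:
 u(y) = C1 + sqrt(2)*y^3/3 - 2*y^2


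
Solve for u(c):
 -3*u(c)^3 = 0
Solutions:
 u(c) = 0


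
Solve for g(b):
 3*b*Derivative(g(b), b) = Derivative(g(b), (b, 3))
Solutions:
 g(b) = C1 + Integral(C2*airyai(3^(1/3)*b) + C3*airybi(3^(1/3)*b), b)


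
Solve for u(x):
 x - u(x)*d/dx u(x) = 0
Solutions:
 u(x) = -sqrt(C1 + x^2)
 u(x) = sqrt(C1 + x^2)


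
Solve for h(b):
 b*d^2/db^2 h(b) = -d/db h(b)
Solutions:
 h(b) = C1 + C2*log(b)


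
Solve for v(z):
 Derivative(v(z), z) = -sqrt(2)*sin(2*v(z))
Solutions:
 v(z) = pi - acos((-C1 - exp(4*sqrt(2)*z))/(C1 - exp(4*sqrt(2)*z)))/2
 v(z) = acos((-C1 - exp(4*sqrt(2)*z))/(C1 - exp(4*sqrt(2)*z)))/2


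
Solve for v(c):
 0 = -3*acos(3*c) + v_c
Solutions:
 v(c) = C1 + 3*c*acos(3*c) - sqrt(1 - 9*c^2)


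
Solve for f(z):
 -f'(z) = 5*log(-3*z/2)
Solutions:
 f(z) = C1 - 5*z*log(-z) + 5*z*(-log(3) + log(2) + 1)


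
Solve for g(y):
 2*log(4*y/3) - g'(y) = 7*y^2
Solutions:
 g(y) = C1 - 7*y^3/3 + 2*y*log(y) - 2*y + y*log(16/9)


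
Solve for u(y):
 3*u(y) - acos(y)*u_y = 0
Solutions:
 u(y) = C1*exp(3*Integral(1/acos(y), y))


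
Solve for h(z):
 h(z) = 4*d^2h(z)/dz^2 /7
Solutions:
 h(z) = C1*exp(-sqrt(7)*z/2) + C2*exp(sqrt(7)*z/2)


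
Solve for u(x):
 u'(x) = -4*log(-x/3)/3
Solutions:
 u(x) = C1 - 4*x*log(-x)/3 + 4*x*(1 + log(3))/3


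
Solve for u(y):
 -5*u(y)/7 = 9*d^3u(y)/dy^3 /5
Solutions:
 u(y) = C3*exp(y*(-147^(1/3)*5^(2/3) + 3*3^(1/3)*35^(2/3))/84)*sin(3^(5/6)*35^(2/3)*y/42) + C4*exp(y*(-147^(1/3)*5^(2/3) + 3*3^(1/3)*35^(2/3))/84)*cos(3^(5/6)*35^(2/3)*y/42) + C5*exp(-y*(147^(1/3)*5^(2/3) + 3*3^(1/3)*35^(2/3))/84) + (C1*sin(3^(5/6)*35^(2/3)*y/42) + C2*cos(3^(5/6)*35^(2/3)*y/42))*exp(147^(1/3)*5^(2/3)*y/42)


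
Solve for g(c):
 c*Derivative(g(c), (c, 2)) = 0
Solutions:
 g(c) = C1 + C2*c


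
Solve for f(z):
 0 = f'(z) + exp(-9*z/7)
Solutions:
 f(z) = C1 + 7*exp(-9*z/7)/9


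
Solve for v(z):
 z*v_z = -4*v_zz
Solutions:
 v(z) = C1 + C2*erf(sqrt(2)*z/4)


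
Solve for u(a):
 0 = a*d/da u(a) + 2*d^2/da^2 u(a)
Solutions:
 u(a) = C1 + C2*erf(a/2)


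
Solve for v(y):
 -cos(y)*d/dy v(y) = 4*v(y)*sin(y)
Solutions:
 v(y) = C1*cos(y)^4


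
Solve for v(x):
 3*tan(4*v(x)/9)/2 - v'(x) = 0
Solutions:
 v(x) = -9*asin(C1*exp(2*x/3))/4 + 9*pi/4
 v(x) = 9*asin(C1*exp(2*x/3))/4


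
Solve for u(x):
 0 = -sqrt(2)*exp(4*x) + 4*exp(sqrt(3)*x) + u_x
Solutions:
 u(x) = C1 + sqrt(2)*exp(4*x)/4 - 4*sqrt(3)*exp(sqrt(3)*x)/3


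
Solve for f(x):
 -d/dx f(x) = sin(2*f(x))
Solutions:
 f(x) = pi - acos((-C1 - exp(4*x))/(C1 - exp(4*x)))/2
 f(x) = acos((-C1 - exp(4*x))/(C1 - exp(4*x)))/2


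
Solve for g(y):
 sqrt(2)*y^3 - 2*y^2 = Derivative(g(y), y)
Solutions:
 g(y) = C1 + sqrt(2)*y^4/4 - 2*y^3/3


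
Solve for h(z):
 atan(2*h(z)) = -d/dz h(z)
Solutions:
 Integral(1/atan(2*_y), (_y, h(z))) = C1 - z


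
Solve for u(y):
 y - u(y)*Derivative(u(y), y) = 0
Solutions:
 u(y) = -sqrt(C1 + y^2)
 u(y) = sqrt(C1 + y^2)


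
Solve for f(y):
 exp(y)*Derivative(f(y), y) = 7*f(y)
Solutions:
 f(y) = C1*exp(-7*exp(-y))


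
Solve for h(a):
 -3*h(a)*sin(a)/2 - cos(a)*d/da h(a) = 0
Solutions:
 h(a) = C1*cos(a)^(3/2)


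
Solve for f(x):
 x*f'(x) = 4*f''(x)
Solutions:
 f(x) = C1 + C2*erfi(sqrt(2)*x/4)


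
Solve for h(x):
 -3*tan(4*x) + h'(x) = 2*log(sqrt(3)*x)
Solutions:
 h(x) = C1 + 2*x*log(x) - 2*x + x*log(3) - 3*log(cos(4*x))/4


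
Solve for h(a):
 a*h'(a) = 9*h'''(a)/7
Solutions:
 h(a) = C1 + Integral(C2*airyai(21^(1/3)*a/3) + C3*airybi(21^(1/3)*a/3), a)


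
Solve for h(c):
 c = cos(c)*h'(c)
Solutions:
 h(c) = C1 + Integral(c/cos(c), c)


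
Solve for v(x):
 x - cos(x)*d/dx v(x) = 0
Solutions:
 v(x) = C1 + Integral(x/cos(x), x)


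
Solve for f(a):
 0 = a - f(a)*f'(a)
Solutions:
 f(a) = -sqrt(C1 + a^2)
 f(a) = sqrt(C1 + a^2)


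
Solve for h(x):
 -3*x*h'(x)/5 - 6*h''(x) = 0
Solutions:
 h(x) = C1 + C2*erf(sqrt(5)*x/10)


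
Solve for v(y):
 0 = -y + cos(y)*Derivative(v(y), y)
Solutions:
 v(y) = C1 + Integral(y/cos(y), y)


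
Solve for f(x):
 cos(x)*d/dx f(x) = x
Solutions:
 f(x) = C1 + Integral(x/cos(x), x)


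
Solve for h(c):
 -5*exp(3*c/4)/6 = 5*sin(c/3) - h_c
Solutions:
 h(c) = C1 + 10*exp(3*c/4)/9 - 15*cos(c/3)


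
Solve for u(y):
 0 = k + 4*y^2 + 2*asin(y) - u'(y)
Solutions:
 u(y) = C1 + k*y + 4*y^3/3 + 2*y*asin(y) + 2*sqrt(1 - y^2)


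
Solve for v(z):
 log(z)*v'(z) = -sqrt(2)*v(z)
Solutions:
 v(z) = C1*exp(-sqrt(2)*li(z))


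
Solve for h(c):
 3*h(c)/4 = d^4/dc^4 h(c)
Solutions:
 h(c) = C1*exp(-sqrt(2)*3^(1/4)*c/2) + C2*exp(sqrt(2)*3^(1/4)*c/2) + C3*sin(sqrt(2)*3^(1/4)*c/2) + C4*cos(sqrt(2)*3^(1/4)*c/2)


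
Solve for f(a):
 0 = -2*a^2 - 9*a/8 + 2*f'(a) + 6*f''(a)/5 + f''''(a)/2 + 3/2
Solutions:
 f(a) = C1 + C2*exp(2^(1/3)*a*(-2*2^(1/3)/(1 + sqrt(705)/25)^(1/3) + 5*(1 + sqrt(705)/25)^(1/3))/10)*sin(sqrt(3)*a*(36/(54 + 54*sqrt(705)/25)^(1/3) + 5*(54 + 54*sqrt(705)/25)^(1/3))/30) + C3*exp(2^(1/3)*a*(-2*2^(1/3)/(1 + sqrt(705)/25)^(1/3) + 5*(1 + sqrt(705)/25)^(1/3))/10)*cos(sqrt(3)*a*(36/(54 + 54*sqrt(705)/25)^(1/3) + 5*(54 + 54*sqrt(705)/25)^(1/3))/30) + C4*exp(2^(1/3)*a*(-(1 + sqrt(705)/25)^(1/3) + 2*2^(1/3)/(5*(1 + sqrt(705)/25)^(1/3)))) + a^3/3 - 51*a^2/160 - 147*a/400


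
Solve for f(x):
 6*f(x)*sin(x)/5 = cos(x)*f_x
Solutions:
 f(x) = C1/cos(x)^(6/5)


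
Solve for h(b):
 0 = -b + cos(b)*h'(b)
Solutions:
 h(b) = C1 + Integral(b/cos(b), b)


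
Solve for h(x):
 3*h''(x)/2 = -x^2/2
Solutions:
 h(x) = C1 + C2*x - x^4/36


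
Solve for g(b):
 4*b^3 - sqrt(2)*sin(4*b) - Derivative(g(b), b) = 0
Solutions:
 g(b) = C1 + b^4 + sqrt(2)*cos(4*b)/4


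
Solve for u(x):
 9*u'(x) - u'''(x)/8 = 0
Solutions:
 u(x) = C1 + C2*exp(-6*sqrt(2)*x) + C3*exp(6*sqrt(2)*x)


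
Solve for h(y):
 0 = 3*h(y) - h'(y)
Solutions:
 h(y) = C1*exp(3*y)


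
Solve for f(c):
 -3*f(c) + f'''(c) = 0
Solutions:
 f(c) = C3*exp(3^(1/3)*c) + (C1*sin(3^(5/6)*c/2) + C2*cos(3^(5/6)*c/2))*exp(-3^(1/3)*c/2)


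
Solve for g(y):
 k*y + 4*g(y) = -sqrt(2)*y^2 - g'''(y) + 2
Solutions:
 g(y) = C3*exp(-2^(2/3)*y) - k*y/4 - sqrt(2)*y^2/4 + (C1*sin(2^(2/3)*sqrt(3)*y/2) + C2*cos(2^(2/3)*sqrt(3)*y/2))*exp(2^(2/3)*y/2) + 1/2


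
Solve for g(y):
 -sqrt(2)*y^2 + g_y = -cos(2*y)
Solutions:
 g(y) = C1 + sqrt(2)*y^3/3 - sin(2*y)/2


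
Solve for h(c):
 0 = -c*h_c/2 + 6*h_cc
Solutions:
 h(c) = C1 + C2*erfi(sqrt(6)*c/12)


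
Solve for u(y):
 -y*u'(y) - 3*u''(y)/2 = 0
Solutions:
 u(y) = C1 + C2*erf(sqrt(3)*y/3)


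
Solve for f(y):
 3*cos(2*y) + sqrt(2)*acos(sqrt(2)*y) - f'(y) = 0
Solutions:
 f(y) = C1 + sqrt(2)*(y*acos(sqrt(2)*y) - sqrt(2)*sqrt(1 - 2*y^2)/2) + 3*sin(2*y)/2


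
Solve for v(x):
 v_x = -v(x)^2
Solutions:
 v(x) = 1/(C1 + x)


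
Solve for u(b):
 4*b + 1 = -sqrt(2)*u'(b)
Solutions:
 u(b) = C1 - sqrt(2)*b^2 - sqrt(2)*b/2


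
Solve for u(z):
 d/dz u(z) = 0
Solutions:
 u(z) = C1


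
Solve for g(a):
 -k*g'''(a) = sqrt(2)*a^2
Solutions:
 g(a) = C1 + C2*a + C3*a^2 - sqrt(2)*a^5/(60*k)


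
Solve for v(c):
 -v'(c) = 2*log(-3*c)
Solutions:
 v(c) = C1 - 2*c*log(-c) + 2*c*(1 - log(3))


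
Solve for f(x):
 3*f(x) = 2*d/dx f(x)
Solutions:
 f(x) = C1*exp(3*x/2)


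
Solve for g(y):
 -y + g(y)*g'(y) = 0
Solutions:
 g(y) = -sqrt(C1 + y^2)
 g(y) = sqrt(C1 + y^2)


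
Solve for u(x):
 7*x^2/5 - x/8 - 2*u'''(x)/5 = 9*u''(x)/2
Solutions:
 u(x) = C1 + C2*x + C3*exp(-45*x/4) + 7*x^4/270 - 673*x^3/48600 + 673*x^2/182250


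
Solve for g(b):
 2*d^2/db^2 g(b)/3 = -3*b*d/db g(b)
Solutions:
 g(b) = C1 + C2*erf(3*b/2)


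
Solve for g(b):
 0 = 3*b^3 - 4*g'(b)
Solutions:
 g(b) = C1 + 3*b^4/16


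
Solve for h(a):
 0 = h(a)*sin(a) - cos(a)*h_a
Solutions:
 h(a) = C1/cos(a)


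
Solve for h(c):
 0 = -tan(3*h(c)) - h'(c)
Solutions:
 h(c) = -asin(C1*exp(-3*c))/3 + pi/3
 h(c) = asin(C1*exp(-3*c))/3


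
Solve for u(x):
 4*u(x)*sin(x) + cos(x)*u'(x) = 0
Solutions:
 u(x) = C1*cos(x)^4


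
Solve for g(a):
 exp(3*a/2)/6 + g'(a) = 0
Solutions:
 g(a) = C1 - exp(3*a/2)/9


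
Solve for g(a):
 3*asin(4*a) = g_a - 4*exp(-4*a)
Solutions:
 g(a) = C1 + 3*a*asin(4*a) + 3*sqrt(1 - 16*a^2)/4 - exp(-4*a)


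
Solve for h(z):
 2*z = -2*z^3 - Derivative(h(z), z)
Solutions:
 h(z) = C1 - z^4/2 - z^2


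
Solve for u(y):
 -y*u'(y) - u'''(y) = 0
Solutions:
 u(y) = C1 + Integral(C2*airyai(-y) + C3*airybi(-y), y)


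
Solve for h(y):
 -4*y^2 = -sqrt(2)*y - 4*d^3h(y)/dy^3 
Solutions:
 h(y) = C1 + C2*y + C3*y^2 + y^5/60 - sqrt(2)*y^4/96


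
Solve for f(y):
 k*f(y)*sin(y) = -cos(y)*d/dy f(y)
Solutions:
 f(y) = C1*exp(k*log(cos(y)))


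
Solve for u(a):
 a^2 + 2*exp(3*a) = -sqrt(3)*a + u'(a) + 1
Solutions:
 u(a) = C1 + a^3/3 + sqrt(3)*a^2/2 - a + 2*exp(3*a)/3


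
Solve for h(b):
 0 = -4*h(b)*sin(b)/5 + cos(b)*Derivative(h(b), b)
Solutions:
 h(b) = C1/cos(b)^(4/5)


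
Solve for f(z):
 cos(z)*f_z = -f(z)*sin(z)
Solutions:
 f(z) = C1*cos(z)


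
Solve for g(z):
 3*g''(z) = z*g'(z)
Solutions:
 g(z) = C1 + C2*erfi(sqrt(6)*z/6)


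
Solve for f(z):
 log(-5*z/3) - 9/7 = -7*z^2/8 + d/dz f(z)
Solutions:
 f(z) = C1 + 7*z^3/24 + z*log(-z) + z*(-16/7 - log(3) + log(5))


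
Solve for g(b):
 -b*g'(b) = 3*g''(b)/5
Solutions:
 g(b) = C1 + C2*erf(sqrt(30)*b/6)


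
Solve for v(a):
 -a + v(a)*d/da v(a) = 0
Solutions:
 v(a) = -sqrt(C1 + a^2)
 v(a) = sqrt(C1 + a^2)


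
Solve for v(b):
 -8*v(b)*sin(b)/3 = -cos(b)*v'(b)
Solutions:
 v(b) = C1/cos(b)^(8/3)


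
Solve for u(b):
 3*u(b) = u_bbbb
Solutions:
 u(b) = C1*exp(-3^(1/4)*b) + C2*exp(3^(1/4)*b) + C3*sin(3^(1/4)*b) + C4*cos(3^(1/4)*b)


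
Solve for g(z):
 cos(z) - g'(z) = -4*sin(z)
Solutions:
 g(z) = C1 + sin(z) - 4*cos(z)


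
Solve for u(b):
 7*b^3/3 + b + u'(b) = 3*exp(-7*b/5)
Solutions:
 u(b) = C1 - 7*b^4/12 - b^2/2 - 15*exp(-7*b/5)/7


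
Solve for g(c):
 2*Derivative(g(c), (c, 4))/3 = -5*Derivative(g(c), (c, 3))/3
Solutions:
 g(c) = C1 + C2*c + C3*c^2 + C4*exp(-5*c/2)


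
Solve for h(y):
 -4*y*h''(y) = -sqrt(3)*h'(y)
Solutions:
 h(y) = C1 + C2*y^(sqrt(3)/4 + 1)


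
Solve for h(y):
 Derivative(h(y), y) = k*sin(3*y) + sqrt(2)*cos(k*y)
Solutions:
 h(y) = C1 - k*cos(3*y)/3 + sqrt(2)*sin(k*y)/k


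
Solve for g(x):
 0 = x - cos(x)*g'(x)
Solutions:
 g(x) = C1 + Integral(x/cos(x), x)


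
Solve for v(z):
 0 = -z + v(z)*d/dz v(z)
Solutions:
 v(z) = -sqrt(C1 + z^2)
 v(z) = sqrt(C1 + z^2)


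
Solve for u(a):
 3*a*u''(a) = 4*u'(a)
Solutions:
 u(a) = C1 + C2*a^(7/3)


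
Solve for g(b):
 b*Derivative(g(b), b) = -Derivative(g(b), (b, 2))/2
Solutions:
 g(b) = C1 + C2*erf(b)


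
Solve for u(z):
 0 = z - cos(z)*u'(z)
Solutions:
 u(z) = C1 + Integral(z/cos(z), z)


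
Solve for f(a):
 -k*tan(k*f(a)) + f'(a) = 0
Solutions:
 f(a) = Piecewise((-asin(exp(C1*k + a*k^2))/k + pi/k, Ne(k, 0)), (nan, True))
 f(a) = Piecewise((asin(exp(C1*k + a*k^2))/k, Ne(k, 0)), (nan, True))


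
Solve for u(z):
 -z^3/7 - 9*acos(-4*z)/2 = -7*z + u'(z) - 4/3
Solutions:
 u(z) = C1 - z^4/28 + 7*z^2/2 - 9*z*acos(-4*z)/2 + 4*z/3 - 9*sqrt(1 - 16*z^2)/8


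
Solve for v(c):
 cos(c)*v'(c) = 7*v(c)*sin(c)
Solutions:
 v(c) = C1/cos(c)^7


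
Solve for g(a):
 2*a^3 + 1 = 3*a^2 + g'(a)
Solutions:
 g(a) = C1 + a^4/2 - a^3 + a


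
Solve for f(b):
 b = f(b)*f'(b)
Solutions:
 f(b) = -sqrt(C1 + b^2)
 f(b) = sqrt(C1 + b^2)


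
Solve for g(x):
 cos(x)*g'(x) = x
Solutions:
 g(x) = C1 + Integral(x/cos(x), x)


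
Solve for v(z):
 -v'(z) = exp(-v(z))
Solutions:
 v(z) = log(C1 - z)


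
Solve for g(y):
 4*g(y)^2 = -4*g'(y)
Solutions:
 g(y) = 1/(C1 + y)


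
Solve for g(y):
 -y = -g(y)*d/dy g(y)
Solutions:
 g(y) = -sqrt(C1 + y^2)
 g(y) = sqrt(C1 + y^2)


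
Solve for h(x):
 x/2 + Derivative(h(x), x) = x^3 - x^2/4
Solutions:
 h(x) = C1 + x^4/4 - x^3/12 - x^2/4


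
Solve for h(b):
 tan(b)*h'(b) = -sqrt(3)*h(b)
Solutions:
 h(b) = C1/sin(b)^(sqrt(3))


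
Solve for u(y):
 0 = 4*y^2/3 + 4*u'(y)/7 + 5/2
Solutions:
 u(y) = C1 - 7*y^3/9 - 35*y/8


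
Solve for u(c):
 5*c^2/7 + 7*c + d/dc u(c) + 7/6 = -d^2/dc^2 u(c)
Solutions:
 u(c) = C1 + C2*exp(-c) - 5*c^3/21 - 39*c^2/14 + 185*c/42


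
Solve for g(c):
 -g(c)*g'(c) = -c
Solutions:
 g(c) = -sqrt(C1 + c^2)
 g(c) = sqrt(C1 + c^2)


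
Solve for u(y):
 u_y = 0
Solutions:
 u(y) = C1


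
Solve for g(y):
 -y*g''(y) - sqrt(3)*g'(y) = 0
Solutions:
 g(y) = C1 + C2*y^(1 - sqrt(3))


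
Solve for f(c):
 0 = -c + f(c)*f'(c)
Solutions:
 f(c) = -sqrt(C1 + c^2)
 f(c) = sqrt(C1 + c^2)


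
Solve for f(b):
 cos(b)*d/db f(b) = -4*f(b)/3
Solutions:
 f(b) = C1*(sin(b) - 1)^(2/3)/(sin(b) + 1)^(2/3)


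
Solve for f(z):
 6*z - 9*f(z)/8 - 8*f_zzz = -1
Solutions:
 f(z) = C3*exp(-3^(2/3)*z/4) + 16*z/3 + (C1*sin(3*3^(1/6)*z/8) + C2*cos(3*3^(1/6)*z/8))*exp(3^(2/3)*z/8) + 8/9


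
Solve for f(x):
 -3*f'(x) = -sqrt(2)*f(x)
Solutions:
 f(x) = C1*exp(sqrt(2)*x/3)


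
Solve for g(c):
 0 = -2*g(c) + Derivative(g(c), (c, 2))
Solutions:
 g(c) = C1*exp(-sqrt(2)*c) + C2*exp(sqrt(2)*c)


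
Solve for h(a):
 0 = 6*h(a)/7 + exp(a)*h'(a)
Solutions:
 h(a) = C1*exp(6*exp(-a)/7)


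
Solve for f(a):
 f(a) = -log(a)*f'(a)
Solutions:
 f(a) = C1*exp(-li(a))


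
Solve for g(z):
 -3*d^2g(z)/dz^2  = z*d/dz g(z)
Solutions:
 g(z) = C1 + C2*erf(sqrt(6)*z/6)


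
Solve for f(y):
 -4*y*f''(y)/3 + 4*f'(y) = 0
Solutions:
 f(y) = C1 + C2*y^4


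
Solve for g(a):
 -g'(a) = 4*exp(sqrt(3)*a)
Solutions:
 g(a) = C1 - 4*sqrt(3)*exp(sqrt(3)*a)/3


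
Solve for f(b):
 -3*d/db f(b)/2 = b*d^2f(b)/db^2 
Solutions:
 f(b) = C1 + C2/sqrt(b)


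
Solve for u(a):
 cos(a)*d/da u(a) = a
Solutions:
 u(a) = C1 + Integral(a/cos(a), a)


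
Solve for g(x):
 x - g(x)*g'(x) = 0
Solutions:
 g(x) = -sqrt(C1 + x^2)
 g(x) = sqrt(C1 + x^2)


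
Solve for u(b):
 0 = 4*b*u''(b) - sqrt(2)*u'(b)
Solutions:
 u(b) = C1 + C2*b^(sqrt(2)/4 + 1)


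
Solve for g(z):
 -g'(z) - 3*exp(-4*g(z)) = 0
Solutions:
 g(z) = log(-I*(C1 - 12*z)^(1/4))
 g(z) = log(I*(C1 - 12*z)^(1/4))
 g(z) = log(-(C1 - 12*z)^(1/4))
 g(z) = log(C1 - 12*z)/4


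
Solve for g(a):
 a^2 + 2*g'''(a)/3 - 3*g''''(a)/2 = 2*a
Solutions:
 g(a) = C1 + C2*a + C3*a^2 + C4*exp(4*a/9) - a^5/40 - 5*a^4/32 - 45*a^3/32


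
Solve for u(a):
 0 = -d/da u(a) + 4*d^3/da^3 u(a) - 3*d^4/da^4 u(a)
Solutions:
 u(a) = C1 + C2*exp(a) + C3*exp(a*(1 - sqrt(13))/6) + C4*exp(a*(1 + sqrt(13))/6)


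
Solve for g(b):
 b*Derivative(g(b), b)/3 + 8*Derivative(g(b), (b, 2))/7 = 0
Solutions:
 g(b) = C1 + C2*erf(sqrt(21)*b/12)


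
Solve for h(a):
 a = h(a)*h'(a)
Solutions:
 h(a) = -sqrt(C1 + a^2)
 h(a) = sqrt(C1 + a^2)


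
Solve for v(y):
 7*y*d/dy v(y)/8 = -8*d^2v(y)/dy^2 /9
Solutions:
 v(y) = C1 + C2*erf(3*sqrt(14)*y/16)


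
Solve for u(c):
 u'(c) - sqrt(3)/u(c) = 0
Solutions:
 u(c) = -sqrt(C1 + 2*sqrt(3)*c)
 u(c) = sqrt(C1 + 2*sqrt(3)*c)


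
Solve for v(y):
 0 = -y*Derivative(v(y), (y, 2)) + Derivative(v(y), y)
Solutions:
 v(y) = C1 + C2*y^2


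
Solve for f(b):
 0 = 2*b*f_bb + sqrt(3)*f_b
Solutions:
 f(b) = C1 + C2*b^(1 - sqrt(3)/2)


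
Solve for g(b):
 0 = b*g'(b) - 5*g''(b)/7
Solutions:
 g(b) = C1 + C2*erfi(sqrt(70)*b/10)


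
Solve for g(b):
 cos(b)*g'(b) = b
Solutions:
 g(b) = C1 + Integral(b/cos(b), b)


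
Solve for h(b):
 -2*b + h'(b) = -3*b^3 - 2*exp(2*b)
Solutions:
 h(b) = C1 - 3*b^4/4 + b^2 - exp(2*b)


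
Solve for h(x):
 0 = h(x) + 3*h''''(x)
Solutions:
 h(x) = (C1*sin(sqrt(2)*3^(3/4)*x/6) + C2*cos(sqrt(2)*3^(3/4)*x/6))*exp(-sqrt(2)*3^(3/4)*x/6) + (C3*sin(sqrt(2)*3^(3/4)*x/6) + C4*cos(sqrt(2)*3^(3/4)*x/6))*exp(sqrt(2)*3^(3/4)*x/6)


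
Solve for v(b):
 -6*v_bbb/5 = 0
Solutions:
 v(b) = C1 + C2*b + C3*b^2


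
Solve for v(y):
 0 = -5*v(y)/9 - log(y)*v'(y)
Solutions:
 v(y) = C1*exp(-5*li(y)/9)


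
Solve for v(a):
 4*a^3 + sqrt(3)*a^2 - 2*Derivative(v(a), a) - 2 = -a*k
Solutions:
 v(a) = C1 + a^4/2 + sqrt(3)*a^3/6 + a^2*k/4 - a


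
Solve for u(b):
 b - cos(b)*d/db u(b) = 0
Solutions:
 u(b) = C1 + Integral(b/cos(b), b)


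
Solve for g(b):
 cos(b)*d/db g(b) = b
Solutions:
 g(b) = C1 + Integral(b/cos(b), b)


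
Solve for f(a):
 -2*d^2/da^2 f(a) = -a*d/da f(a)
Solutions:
 f(a) = C1 + C2*erfi(a/2)


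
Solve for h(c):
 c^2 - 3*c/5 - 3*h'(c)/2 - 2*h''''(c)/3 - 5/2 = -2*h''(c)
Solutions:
 h(c) = C1 + C2*exp(c*((sqrt(17) + 9)^(-1/3) + (sqrt(17) + 9)^(1/3)/4))*sin(sqrt(3)*c*(-(sqrt(17) + 9)^(1/3)/4 + (sqrt(17) + 9)^(-1/3))) + C3*exp(c*((sqrt(17) + 9)^(-1/3) + (sqrt(17) + 9)^(1/3)/4))*cos(sqrt(3)*c*(-(sqrt(17) + 9)^(1/3)/4 + (sqrt(17) + 9)^(-1/3))) + C4*exp(-c*(2/(sqrt(17) + 9)^(1/3) + (sqrt(17) + 9)^(1/3)/2)) + 2*c^3/9 + 31*c^2/45 + 23*c/135


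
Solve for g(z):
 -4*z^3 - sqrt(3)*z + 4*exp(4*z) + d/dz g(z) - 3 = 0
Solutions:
 g(z) = C1 + z^4 + sqrt(3)*z^2/2 + 3*z - exp(4*z)


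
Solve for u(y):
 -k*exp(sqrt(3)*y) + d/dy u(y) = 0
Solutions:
 u(y) = C1 + sqrt(3)*k*exp(sqrt(3)*y)/3


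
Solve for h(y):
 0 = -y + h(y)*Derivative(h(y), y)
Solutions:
 h(y) = -sqrt(C1 + y^2)
 h(y) = sqrt(C1 + y^2)


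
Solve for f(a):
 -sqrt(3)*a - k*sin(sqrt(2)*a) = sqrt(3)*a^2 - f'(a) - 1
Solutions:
 f(a) = C1 + sqrt(3)*a^3/3 + sqrt(3)*a^2/2 - a - sqrt(2)*k*cos(sqrt(2)*a)/2


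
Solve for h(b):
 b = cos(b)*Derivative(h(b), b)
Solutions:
 h(b) = C1 + Integral(b/cos(b), b)


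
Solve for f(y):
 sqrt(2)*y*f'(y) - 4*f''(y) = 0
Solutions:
 f(y) = C1 + C2*erfi(2^(3/4)*y/4)


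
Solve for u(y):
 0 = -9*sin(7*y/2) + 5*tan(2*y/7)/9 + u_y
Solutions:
 u(y) = C1 + 35*log(cos(2*y/7))/18 - 18*cos(7*y/2)/7


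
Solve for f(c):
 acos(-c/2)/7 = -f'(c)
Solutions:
 f(c) = C1 - c*acos(-c/2)/7 - sqrt(4 - c^2)/7


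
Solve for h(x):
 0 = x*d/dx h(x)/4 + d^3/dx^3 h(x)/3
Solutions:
 h(x) = C1 + Integral(C2*airyai(-6^(1/3)*x/2) + C3*airybi(-6^(1/3)*x/2), x)


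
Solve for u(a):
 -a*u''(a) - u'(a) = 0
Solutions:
 u(a) = C1 + C2*log(a)


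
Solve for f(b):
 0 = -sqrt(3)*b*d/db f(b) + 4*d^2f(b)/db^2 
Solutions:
 f(b) = C1 + C2*erfi(sqrt(2)*3^(1/4)*b/4)


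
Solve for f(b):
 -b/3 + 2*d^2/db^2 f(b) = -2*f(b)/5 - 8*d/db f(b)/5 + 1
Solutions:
 f(b) = 5*b/6 + (C1*sin(b/5) + C2*cos(b/5))*exp(-2*b/5) - 5/6


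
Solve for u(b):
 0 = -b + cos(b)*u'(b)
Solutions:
 u(b) = C1 + Integral(b/cos(b), b)


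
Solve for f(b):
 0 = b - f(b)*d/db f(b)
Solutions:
 f(b) = -sqrt(C1 + b^2)
 f(b) = sqrt(C1 + b^2)


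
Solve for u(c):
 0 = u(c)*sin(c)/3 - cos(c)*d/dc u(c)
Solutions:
 u(c) = C1/cos(c)^(1/3)


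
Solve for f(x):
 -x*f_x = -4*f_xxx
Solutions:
 f(x) = C1 + Integral(C2*airyai(2^(1/3)*x/2) + C3*airybi(2^(1/3)*x/2), x)


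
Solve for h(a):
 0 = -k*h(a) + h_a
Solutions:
 h(a) = C1*exp(a*k)


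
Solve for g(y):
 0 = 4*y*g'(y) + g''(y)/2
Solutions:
 g(y) = C1 + C2*erf(2*y)


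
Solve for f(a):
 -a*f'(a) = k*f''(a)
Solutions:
 f(a) = C1 + C2*sqrt(k)*erf(sqrt(2)*a*sqrt(1/k)/2)


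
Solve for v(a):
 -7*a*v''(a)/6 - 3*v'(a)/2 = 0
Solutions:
 v(a) = C1 + C2/a^(2/7)


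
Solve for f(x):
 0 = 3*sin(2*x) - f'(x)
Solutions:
 f(x) = C1 - 3*cos(2*x)/2


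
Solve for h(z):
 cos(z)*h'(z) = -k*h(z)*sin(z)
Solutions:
 h(z) = C1*exp(k*log(cos(z)))


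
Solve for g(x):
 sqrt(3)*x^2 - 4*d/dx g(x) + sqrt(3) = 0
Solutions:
 g(x) = C1 + sqrt(3)*x^3/12 + sqrt(3)*x/4


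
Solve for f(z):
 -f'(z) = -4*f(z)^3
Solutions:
 f(z) = -sqrt(2)*sqrt(-1/(C1 + 4*z))/2
 f(z) = sqrt(2)*sqrt(-1/(C1 + 4*z))/2


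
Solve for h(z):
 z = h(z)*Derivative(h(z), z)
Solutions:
 h(z) = -sqrt(C1 + z^2)
 h(z) = sqrt(C1 + z^2)


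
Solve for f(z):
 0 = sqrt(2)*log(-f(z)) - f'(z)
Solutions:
 -li(-f(z)) = C1 + sqrt(2)*z


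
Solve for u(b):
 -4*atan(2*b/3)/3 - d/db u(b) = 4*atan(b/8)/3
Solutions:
 u(b) = C1 - 4*b*atan(b/8)/3 - 4*b*atan(2*b/3)/3 + 16*log(b^2 + 64)/3 + log(4*b^2 + 9)


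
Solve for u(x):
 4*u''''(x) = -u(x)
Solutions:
 u(x) = (C1*sin(x/2) + C2*cos(x/2))*exp(-x/2) + (C3*sin(x/2) + C4*cos(x/2))*exp(x/2)


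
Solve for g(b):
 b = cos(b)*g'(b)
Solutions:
 g(b) = C1 + Integral(b/cos(b), b)


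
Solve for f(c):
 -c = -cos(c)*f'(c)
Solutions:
 f(c) = C1 + Integral(c/cos(c), c)


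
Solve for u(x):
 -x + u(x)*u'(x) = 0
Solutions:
 u(x) = -sqrt(C1 + x^2)
 u(x) = sqrt(C1 + x^2)


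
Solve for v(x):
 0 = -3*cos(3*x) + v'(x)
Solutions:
 v(x) = C1 + sin(3*x)


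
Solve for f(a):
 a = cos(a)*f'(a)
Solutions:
 f(a) = C1 + Integral(a/cos(a), a)


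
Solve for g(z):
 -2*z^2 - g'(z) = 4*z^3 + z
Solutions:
 g(z) = C1 - z^4 - 2*z^3/3 - z^2/2


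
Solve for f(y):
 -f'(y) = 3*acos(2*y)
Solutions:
 f(y) = C1 - 3*y*acos(2*y) + 3*sqrt(1 - 4*y^2)/2


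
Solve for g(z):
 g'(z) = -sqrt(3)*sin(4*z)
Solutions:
 g(z) = C1 + sqrt(3)*cos(4*z)/4


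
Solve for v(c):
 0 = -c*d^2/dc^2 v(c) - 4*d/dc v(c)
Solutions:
 v(c) = C1 + C2/c^3


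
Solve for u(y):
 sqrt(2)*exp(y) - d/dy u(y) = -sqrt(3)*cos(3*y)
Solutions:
 u(y) = C1 + sqrt(2)*exp(y) + sqrt(3)*sin(3*y)/3


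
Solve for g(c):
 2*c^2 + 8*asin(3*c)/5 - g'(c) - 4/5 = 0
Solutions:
 g(c) = C1 + 2*c^3/3 + 8*c*asin(3*c)/5 - 4*c/5 + 8*sqrt(1 - 9*c^2)/15


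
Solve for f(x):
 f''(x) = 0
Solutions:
 f(x) = C1 + C2*x


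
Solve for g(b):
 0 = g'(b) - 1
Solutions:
 g(b) = C1 + b


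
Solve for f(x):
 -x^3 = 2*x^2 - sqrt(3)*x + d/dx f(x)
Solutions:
 f(x) = C1 - x^4/4 - 2*x^3/3 + sqrt(3)*x^2/2


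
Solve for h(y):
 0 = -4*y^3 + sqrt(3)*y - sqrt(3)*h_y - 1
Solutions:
 h(y) = C1 - sqrt(3)*y^4/3 + y^2/2 - sqrt(3)*y/3


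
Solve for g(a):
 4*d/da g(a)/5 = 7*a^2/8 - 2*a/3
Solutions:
 g(a) = C1 + 35*a^3/96 - 5*a^2/12


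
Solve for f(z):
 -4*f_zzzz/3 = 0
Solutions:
 f(z) = C1 + C2*z + C3*z^2 + C4*z^3


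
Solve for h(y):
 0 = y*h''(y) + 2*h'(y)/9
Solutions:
 h(y) = C1 + C2*y^(7/9)


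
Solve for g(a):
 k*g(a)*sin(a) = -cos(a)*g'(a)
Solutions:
 g(a) = C1*exp(k*log(cos(a)))


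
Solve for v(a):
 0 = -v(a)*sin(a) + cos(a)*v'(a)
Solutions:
 v(a) = C1/cos(a)


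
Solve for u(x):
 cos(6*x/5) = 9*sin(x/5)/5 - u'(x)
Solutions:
 u(x) = C1 - 5*sin(6*x/5)/6 - 9*cos(x/5)


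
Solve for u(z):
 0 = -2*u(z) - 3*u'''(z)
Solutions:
 u(z) = C3*exp(-2^(1/3)*3^(2/3)*z/3) + (C1*sin(2^(1/3)*3^(1/6)*z/2) + C2*cos(2^(1/3)*3^(1/6)*z/2))*exp(2^(1/3)*3^(2/3)*z/6)


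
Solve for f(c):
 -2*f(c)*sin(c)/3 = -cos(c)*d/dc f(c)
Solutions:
 f(c) = C1/cos(c)^(2/3)


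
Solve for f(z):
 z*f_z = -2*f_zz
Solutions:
 f(z) = C1 + C2*erf(z/2)


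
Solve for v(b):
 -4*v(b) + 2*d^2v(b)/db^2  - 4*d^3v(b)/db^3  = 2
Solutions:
 v(b) = C1*exp(b*((6*sqrt(318) + 107)^(-1/3) + 2 + (6*sqrt(318) + 107)^(1/3))/12)*sin(sqrt(3)*b*(-(6*sqrt(318) + 107)^(1/3) + (6*sqrt(318) + 107)^(-1/3))/12) + C2*exp(b*((6*sqrt(318) + 107)^(-1/3) + 2 + (6*sqrt(318) + 107)^(1/3))/12)*cos(sqrt(3)*b*(-(6*sqrt(318) + 107)^(1/3) + (6*sqrt(318) + 107)^(-1/3))/12) + C3*exp(b*(-(6*sqrt(318) + 107)^(1/3) - 1/(6*sqrt(318) + 107)^(1/3) + 1)/6) - 1/2


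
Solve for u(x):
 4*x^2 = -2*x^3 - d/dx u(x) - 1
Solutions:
 u(x) = C1 - x^4/2 - 4*x^3/3 - x


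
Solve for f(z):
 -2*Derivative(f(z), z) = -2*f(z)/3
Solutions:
 f(z) = C1*exp(z/3)


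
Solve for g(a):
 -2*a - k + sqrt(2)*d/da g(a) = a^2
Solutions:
 g(a) = C1 + sqrt(2)*a^3/6 + sqrt(2)*a^2/2 + sqrt(2)*a*k/2


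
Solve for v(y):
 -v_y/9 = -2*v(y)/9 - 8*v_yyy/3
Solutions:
 v(y) = C1*exp(2^(1/3)*y*(2^(1/3)/(sqrt(1294) + 36)^(1/3) + (sqrt(1294) + 36)^(1/3))/24)*sin(2^(1/3)*sqrt(3)*y*(-(sqrt(1294) + 36)^(1/3) + 2^(1/3)/(sqrt(1294) + 36)^(1/3))/24) + C2*exp(2^(1/3)*y*(2^(1/3)/(sqrt(1294) + 36)^(1/3) + (sqrt(1294) + 36)^(1/3))/24)*cos(2^(1/3)*sqrt(3)*y*(-(sqrt(1294) + 36)^(1/3) + 2^(1/3)/(sqrt(1294) + 36)^(1/3))/24) + C3*exp(-2^(1/3)*y*(2^(1/3)/(sqrt(1294) + 36)^(1/3) + (sqrt(1294) + 36)^(1/3))/12)


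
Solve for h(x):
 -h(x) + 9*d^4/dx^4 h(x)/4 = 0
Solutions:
 h(x) = C1*exp(-sqrt(6)*x/3) + C2*exp(sqrt(6)*x/3) + C3*sin(sqrt(6)*x/3) + C4*cos(sqrt(6)*x/3)


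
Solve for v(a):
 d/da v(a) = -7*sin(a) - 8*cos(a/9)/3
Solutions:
 v(a) = C1 - 24*sin(a/9) + 7*cos(a)


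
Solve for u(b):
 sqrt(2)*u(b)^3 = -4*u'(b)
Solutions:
 u(b) = -sqrt(2)*sqrt(-1/(C1 - sqrt(2)*b))
 u(b) = sqrt(2)*sqrt(-1/(C1 - sqrt(2)*b))


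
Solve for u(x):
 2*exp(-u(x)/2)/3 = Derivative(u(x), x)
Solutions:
 u(x) = 2*log(C1 + x/3)


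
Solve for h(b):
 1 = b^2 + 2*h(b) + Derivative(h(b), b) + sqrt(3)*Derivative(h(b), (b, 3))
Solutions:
 h(b) = C1*exp(b*(-3^(1/3)/(9 + sqrt(sqrt(3) + 81))^(1/3) + 3^(1/6)*(9 + sqrt(sqrt(3) + 81))^(1/3))/6)*sin(b*(3^(5/6)/(9 + sqrt(sqrt(3) + 81))^(1/3) + 3^(2/3)*(9 + sqrt(sqrt(3) + 81))^(1/3))/6) + C2*exp(b*(-3^(1/3)/(9 + sqrt(sqrt(3) + 81))^(1/3) + 3^(1/6)*(9 + sqrt(sqrt(3) + 81))^(1/3))/6)*cos(b*(3^(5/6)/(9 + sqrt(sqrt(3) + 81))^(1/3) + 3^(2/3)*(9 + sqrt(sqrt(3) + 81))^(1/3))/6) + C3*exp(-b*(-3^(1/3)/(9 + sqrt(sqrt(3) + 81))^(1/3) + 3^(1/6)*(9 + sqrt(sqrt(3) + 81))^(1/3))/3) - b^2/2 + b/2 + 1/4


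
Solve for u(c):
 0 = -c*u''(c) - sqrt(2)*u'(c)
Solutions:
 u(c) = C1 + C2*c^(1 - sqrt(2))


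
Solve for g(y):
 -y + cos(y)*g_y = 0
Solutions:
 g(y) = C1 + Integral(y/cos(y), y)


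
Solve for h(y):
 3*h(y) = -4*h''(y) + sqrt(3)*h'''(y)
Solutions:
 h(y) = C1*exp(y*(-12^(1/3)*(27*sqrt(499) + 371*sqrt(3))^(1/3) - 32*18^(1/3)/(27*sqrt(499) + 371*sqrt(3))^(1/3) + 16*sqrt(3))/36)*sin(2^(1/3)*3^(1/6)*y*(-2^(1/3)*3^(2/3)*(27*sqrt(499) + 371*sqrt(3))^(1/3) + 96/(27*sqrt(499) + 371*sqrt(3))^(1/3))/36) + C2*exp(y*(-12^(1/3)*(27*sqrt(499) + 371*sqrt(3))^(1/3) - 32*18^(1/3)/(27*sqrt(499) + 371*sqrt(3))^(1/3) + 16*sqrt(3))/36)*cos(2^(1/3)*3^(1/6)*y*(-2^(1/3)*3^(2/3)*(27*sqrt(499) + 371*sqrt(3))^(1/3) + 96/(27*sqrt(499) + 371*sqrt(3))^(1/3))/36) + C3*exp(y*(32*18^(1/3)/(27*sqrt(499) + 371*sqrt(3))^(1/3) + 8*sqrt(3) + 12^(1/3)*(27*sqrt(499) + 371*sqrt(3))^(1/3))/18)


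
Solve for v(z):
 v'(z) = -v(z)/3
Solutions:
 v(z) = C1*exp(-z/3)


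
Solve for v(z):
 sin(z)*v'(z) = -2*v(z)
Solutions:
 v(z) = C1*(cos(z) + 1)/(cos(z) - 1)


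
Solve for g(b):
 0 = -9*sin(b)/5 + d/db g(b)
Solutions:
 g(b) = C1 - 9*cos(b)/5


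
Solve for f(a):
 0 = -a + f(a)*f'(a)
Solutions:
 f(a) = -sqrt(C1 + a^2)
 f(a) = sqrt(C1 + a^2)


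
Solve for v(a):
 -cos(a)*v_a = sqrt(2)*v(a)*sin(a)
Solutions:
 v(a) = C1*cos(a)^(sqrt(2))


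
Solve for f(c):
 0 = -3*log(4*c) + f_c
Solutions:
 f(c) = C1 + 3*c*log(c) - 3*c + c*log(64)


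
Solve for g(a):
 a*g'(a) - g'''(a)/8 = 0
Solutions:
 g(a) = C1 + Integral(C2*airyai(2*a) + C3*airybi(2*a), a)


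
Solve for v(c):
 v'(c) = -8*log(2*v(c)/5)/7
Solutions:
 7*Integral(1/(log(_y) - log(5) + log(2)), (_y, v(c)))/8 = C1 - c


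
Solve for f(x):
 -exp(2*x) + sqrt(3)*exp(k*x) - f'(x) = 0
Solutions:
 f(x) = C1 - exp(2*x)/2 + sqrt(3)*exp(k*x)/k


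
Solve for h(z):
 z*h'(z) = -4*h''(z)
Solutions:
 h(z) = C1 + C2*erf(sqrt(2)*z/4)


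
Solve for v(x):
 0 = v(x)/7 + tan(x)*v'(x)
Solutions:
 v(x) = C1/sin(x)^(1/7)


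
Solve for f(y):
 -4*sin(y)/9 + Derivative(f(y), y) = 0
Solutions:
 f(y) = C1 - 4*cos(y)/9


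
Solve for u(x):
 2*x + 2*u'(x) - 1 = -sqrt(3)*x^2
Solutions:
 u(x) = C1 - sqrt(3)*x^3/6 - x^2/2 + x/2


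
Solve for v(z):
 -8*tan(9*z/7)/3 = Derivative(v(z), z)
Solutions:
 v(z) = C1 + 56*log(cos(9*z/7))/27


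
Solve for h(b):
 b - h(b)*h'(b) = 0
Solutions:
 h(b) = -sqrt(C1 + b^2)
 h(b) = sqrt(C1 + b^2)


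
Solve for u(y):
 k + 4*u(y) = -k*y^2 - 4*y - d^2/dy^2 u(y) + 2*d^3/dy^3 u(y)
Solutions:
 u(y) = C1*exp(y*(-(12*sqrt(327) + 217)^(1/3) - 1/(12*sqrt(327) + 217)^(1/3) + 2)/12)*sin(sqrt(3)*y*(-(12*sqrt(327) + 217)^(1/3) + (12*sqrt(327) + 217)^(-1/3))/12) + C2*exp(y*(-(12*sqrt(327) + 217)^(1/3) - 1/(12*sqrt(327) + 217)^(1/3) + 2)/12)*cos(sqrt(3)*y*(-(12*sqrt(327) + 217)^(1/3) + (12*sqrt(327) + 217)^(-1/3))/12) + C3*exp(y*((12*sqrt(327) + 217)^(-1/3) + 1 + (12*sqrt(327) + 217)^(1/3))/6) - k*y^2/4 - k/8 - y


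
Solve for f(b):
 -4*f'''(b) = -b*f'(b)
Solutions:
 f(b) = C1 + Integral(C2*airyai(2^(1/3)*b/2) + C3*airybi(2^(1/3)*b/2), b)


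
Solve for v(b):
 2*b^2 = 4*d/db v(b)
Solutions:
 v(b) = C1 + b^3/6


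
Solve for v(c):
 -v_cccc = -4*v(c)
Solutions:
 v(c) = C1*exp(-sqrt(2)*c) + C2*exp(sqrt(2)*c) + C3*sin(sqrt(2)*c) + C4*cos(sqrt(2)*c)


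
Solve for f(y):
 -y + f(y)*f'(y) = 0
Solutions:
 f(y) = -sqrt(C1 + y^2)
 f(y) = sqrt(C1 + y^2)


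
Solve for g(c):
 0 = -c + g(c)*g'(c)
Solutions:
 g(c) = -sqrt(C1 + c^2)
 g(c) = sqrt(C1 + c^2)


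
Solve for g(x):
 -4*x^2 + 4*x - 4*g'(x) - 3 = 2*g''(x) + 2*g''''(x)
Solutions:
 g(x) = C1 + C4*exp(-x) - x^3/3 + x^2 - 7*x/4 + (C2*sin(sqrt(7)*x/2) + C3*cos(sqrt(7)*x/2))*exp(x/2)


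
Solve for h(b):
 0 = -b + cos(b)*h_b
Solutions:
 h(b) = C1 + Integral(b/cos(b), b)


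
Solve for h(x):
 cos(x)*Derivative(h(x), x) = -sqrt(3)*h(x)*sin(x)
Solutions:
 h(x) = C1*cos(x)^(sqrt(3))
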